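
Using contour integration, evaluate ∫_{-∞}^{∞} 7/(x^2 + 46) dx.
Let f(z) = 7/(z^2 + 46). The denominator has no real zeros and deg Q - deg P = 2 ≥ 2, so the integral of f over the upper semicircle |z| = R tends to 0 as R → ∞. Closing the contour in the upper half-plane,
  ∫_{-∞}^{∞} f(x) dx = 2πi · Σ Res(f, z_k)  over the poles with Im z_k > 0.

Zeros of the denominator: z^2 + 46 = 0 gives z = ±sqrt(46)*I.
Upper half-plane: z = sqrt(46)*I (simple).

Each pole is a simple zero of Q(z) = z^2 + 46, so Res(f, z₀) = P(z₀)/Q'(z₀) with P(z) = 7, Q'(z) = 2*z:
  Res(f, sqrt(46)*I) = (7)/(2*sqrt(46)*I) = -7*sqrt(46)*I/92

∫_{-∞}^{∞} f(x) dx = 2πi · (-7*sqrt(46)*I/92) = 7*sqrt(46)*pi/46

Final answer: 7*sqrt(46)*pi/46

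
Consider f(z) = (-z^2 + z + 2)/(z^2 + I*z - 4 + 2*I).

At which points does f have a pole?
The singularities of f are the zeros of the denominator. Factoring,
  z^2 + I*z - 4 + 2*I = (z - 2 + I)*(z + 2)
so the candidates are z = 2 - I, z = -2.

Check the numerator P(z) = -z^2 + z + 2 at each one:
  P(2 - I) = 1 + 3*I ≠ 0, so z = 2 - I is a (simple) pole.
  P(-2) = -4 ≠ 0, so z = -2 is a (simple) pole.

Poles of f: {-2, 2 - I}

Final answer: {-2, 2 - I}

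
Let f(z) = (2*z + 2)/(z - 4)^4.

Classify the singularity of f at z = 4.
Write f(z) = g(z)/(z - 4)^4 with g(z) = 2*z + 2.
g is entire and g(4) = 10 ≠ 0, so no factor of (z - 4) cancels: the Laurent expansion of f about z = 4 starts at the power -4, i.e. lim_{z→z₀} (z - z₀)^4 f(z) = 10 is finite and nonzero.
So z = 4 is a pole of order 4.

Final answer: pole of order 4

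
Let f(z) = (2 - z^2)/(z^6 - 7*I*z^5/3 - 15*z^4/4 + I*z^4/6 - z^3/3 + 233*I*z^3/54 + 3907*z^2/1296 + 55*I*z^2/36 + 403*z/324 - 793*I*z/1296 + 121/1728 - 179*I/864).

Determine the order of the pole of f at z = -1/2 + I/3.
Factor the denominator:
  z^6 - 7*I*z^5/3 - 15*z^4/4 + I*z^4/6 - z^3/3 + 233*I*z^3/54 + 3907*z^2/1296 + 55*I*z^2/36 + 403*z/324 - 793*I*z/1296 + 121/1728 - 179*I/864 = (z + 1/2 - I/3)^4*(z - 3/2)*(z - 1/2 - I)

The numerator P(z) = 2 - z^2 has P(-1/2 + I/3) = 67/36 + I/3 ≠ 0, so no factor of (z + 1/2 - I/3) cancels.
Near z = -1/2 + I/3 we can therefore write f(z) = g(z)/(z + 1/2 - I/3)^4 with g analytic at -1/2 + I/3 and g(-1/2 + I/3) ≠ 0 (g is the numerator divided by the remaining denominator factors).

Hence z = -1/2 + I/3 is a pole of order 4.

Final answer: 4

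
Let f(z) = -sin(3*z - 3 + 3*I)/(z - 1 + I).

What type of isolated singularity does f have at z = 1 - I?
Let u = z - 1 + I. The argument of sin is 3*z - 3 + 3*I = 3u, so
  f = -sin(3u)/u = -((3u) - (3u)^3/6 + ...)/u = -3 + (9/2)*u^2 - ...
The Laurent expansion about u = 0 has no negative powers; equivalently lim_{z→1 - I} f(z) = -3 exists and is finite.
So the singularity is removable.

Final answer: removable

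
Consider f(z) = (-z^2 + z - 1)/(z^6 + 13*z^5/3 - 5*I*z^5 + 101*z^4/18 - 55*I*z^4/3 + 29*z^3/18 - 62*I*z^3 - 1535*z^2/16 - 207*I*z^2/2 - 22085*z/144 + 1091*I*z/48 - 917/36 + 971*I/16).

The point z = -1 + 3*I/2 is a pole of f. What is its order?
Factor the denominator:
  z^6 + 13*z^5/3 - 5*I*z^5 + 101*z^4/18 - 55*I*z^4/3 + 29*z^3/18 - 62*I*z^3 - 1535*z^2/16 - 207*I*z^2/2 - 22085*z/144 + 1091*I*z/48 - 917/36 + 971*I/16 = (z + 1 - 3*I/2)^4*(z - 1/3 - 2*I)*(z + 2/3 + 3*I)

The numerator P(z) = -z^2 + z - 1 has P(-1 + 3*I/2) = -3/4 + 9*I/2 ≠ 0, so no factor of (z + 1 - 3*I/2) cancels.
Near z = -1 + 3*I/2 we can therefore write f(z) = g(z)/(z + 1 - 3*I/2)^4 with g analytic at -1 + 3*I/2 and g(-1 + 3*I/2) ≠ 0 (g is the numerator divided by the remaining denominator factors).

Hence z = -1 + 3*I/2 is a pole of order 4.

Final answer: 4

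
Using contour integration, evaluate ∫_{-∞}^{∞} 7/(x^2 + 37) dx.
Let f(z) = 7/(z^2 + 37). The denominator has no real zeros and deg Q - deg P = 2 ≥ 2, so the integral of f over the upper semicircle |z| = R tends to 0 as R → ∞. Closing the contour in the upper half-plane,
  ∫_{-∞}^{∞} f(x) dx = 2πi · Σ Res(f, z_k)  over the poles with Im z_k > 0.

Zeros of the denominator: z^2 + 37 = 0 gives z = ±sqrt(37)*I.
Upper half-plane: z = sqrt(37)*I (simple).

Each pole is a simple zero of Q(z) = z^2 + 37, so Res(f, z₀) = P(z₀)/Q'(z₀) with P(z) = 7, Q'(z) = 2*z:
  Res(f, sqrt(37)*I) = (7)/(2*sqrt(37)*I) = -7*sqrt(37)*I/74

∫_{-∞}^{∞} f(x) dx = 2πi · (-7*sqrt(37)*I/74) = 7*sqrt(37)*pi/37

Final answer: 7*sqrt(37)*pi/37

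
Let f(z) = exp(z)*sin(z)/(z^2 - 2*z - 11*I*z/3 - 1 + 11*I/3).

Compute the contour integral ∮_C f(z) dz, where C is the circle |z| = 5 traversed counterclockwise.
By the residue theorem, ∮_C f(z) dz = 2πi · (sum of the residues of f at the poles inside |z| = 5).

The denominator factors as (z - 1 - 2*I/3)*(z - 1 - 3*I), so the singularities of f are simple poles at z = 1 + 2*I/3, z = 1 + 3*I.
  |1 + 2*I/3|² = 13/9 < 25 = 5², so this pole is inside the contour.
  |1 + 3*I|² = 10 < 25 = 5², so this pole is inside the contour.

With P(z) = exp(z)*sin(z) and Q(z) = z^2 - 2*z - 11*I*z/3 - 1 + 11*I/3, each pole is simple, so Res(f, z₀) = P(z₀)/Q'(z₀) with Q'(z) = 2*z - 2 - 11*I/3.
  Res(f, 1 + 2*I/3) = P(1 + 2*I/3)/Q'(1 + 2*I/3) = (exp(1 + 2*I/3)*sin(1 + 2*I/3))/(-7*I/3) = 3*I*exp(1 + 2*I/3)*sin(1 + 2*I/3)/7
  Res(f, 1 + 3*I) = P(1 + 3*I)/Q'(1 + 3*I) = (exp(1 + 3*I)*sin(1 + 3*I))/(7*I/3) = -3*I*exp(1 + 3*I)*sin(1 + 3*I)/7

Sum of residues inside C: 3*I*exp(1 + 2*I/3)*sin(1 + 2*I/3)/7 - 3*I*exp(1 + 3*I)*sin(1 + 3*I)/7
∮_C f(z) dz = 2πi · (3*I*exp(1 + 2*I/3)*sin(1 + 2*I/3)/7 - 3*I*exp(1 + 3*I)*sin(1 + 3*I)/7) = 6*pi*exp(1 + 3*I)*sin(1 + 3*I)/7 - 6*pi*exp(1 + 2*I/3)*sin(1 + 2*I/3)/7

Final answer: 6*pi*exp(1 + 3*I)*sin(1 + 3*I)/7 - 6*pi*exp(1 + 2*I/3)*sin(1 + 2*I/3)/7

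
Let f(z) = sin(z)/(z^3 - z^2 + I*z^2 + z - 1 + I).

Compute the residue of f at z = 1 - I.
(1/5 + 2*I/5)*sin(1 - I)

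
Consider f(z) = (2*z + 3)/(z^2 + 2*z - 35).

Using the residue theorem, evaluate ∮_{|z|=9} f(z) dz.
By the residue theorem, ∮_C f(z) dz = 2πi · (sum of the residues of f at the poles inside |z| = 9).

The denominator factors as (z + 7)*(z - 5), so the singularities of f are simple poles at z = -7, z = 5.
  |-7|² = 49 < 81 = 9², so this pole is inside the contour.
  |5|² = 25 < 81 = 9², so this pole is inside the contour.

With P(z) = 2*z + 3 and Q(z) = z^2 + 2*z - 35, each pole is simple, so Res(f, z₀) = P(z₀)/Q'(z₀) with Q'(z) = 2*z + 2.
  Res(f, -7) = P(-7)/Q'(-7) = (-11)/(-12) = 11/12
  Res(f, 5) = P(5)/Q'(5) = (13)/(12) = 13/12

Sum of residues inside C: 2
∮_C f(z) dz = 2πi · (2) = 4*I*pi

Final answer: 4*I*pi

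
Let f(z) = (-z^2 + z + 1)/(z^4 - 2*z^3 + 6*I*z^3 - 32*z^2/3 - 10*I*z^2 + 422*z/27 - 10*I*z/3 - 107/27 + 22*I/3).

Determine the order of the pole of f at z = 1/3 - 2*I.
Factor the denominator:
  z^4 - 2*z^3 + 6*I*z^3 - 32*z^2/3 - 10*I*z^2 + 422*z/27 - 10*I*z/3 - 107/27 + 22*I/3 = (z - 1/3 + 2*I)^3*(z - 1)

The numerator P(z) = -z^2 + z + 1 has P(1/3 - 2*I) = 47/9 - 2*I/3 ≠ 0, so no factor of (z - 1/3 + 2*I) cancels.
Near z = 1/3 - 2*I we can therefore write f(z) = g(z)/(z - 1/3 + 2*I)^3 with g analytic at 1/3 - 2*I and g(1/3 - 2*I) ≠ 0 (g is the numerator divided by the remaining denominator factors).

Hence z = 1/3 - 2*I is a pole of order 3.

Final answer: 3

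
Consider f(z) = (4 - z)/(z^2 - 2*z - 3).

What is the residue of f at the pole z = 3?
Write f(z) = P(z)/Q(z) with P(z) = 4 - z and Q(z) = z^2 - 2*z - 3.
The denominator factors as Q(z) = (z + 1)*(z - 3), so z = 3 is a simple zero of Q and P is analytic there; z = 3 is therefore a simple pole and
  Res(f, z₀) = P(z₀)/Q'(z₀).

Q'(z) = 2*z - 2, so Q'(3) = 4.
P(3) = 1.

Res(f, 3) = (1)/(4) = 1/4

Final answer: 1/4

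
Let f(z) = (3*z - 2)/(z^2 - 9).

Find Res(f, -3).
Write f(z) = P(z)/Q(z) with P(z) = 3*z - 2 and Q(z) = z^2 - 9.
The denominator factors as Q(z) = (z + 3)*(z - 3), so z = -3 is a simple zero of Q and P is analytic there; z = -3 is therefore a simple pole and
  Res(f, z₀) = P(z₀)/Q'(z₀).

Q'(z) = 2*z, so Q'(-3) = -6.
P(-3) = -11.

Res(f, -3) = (-11)/(-6) = 11/6

Final answer: 11/6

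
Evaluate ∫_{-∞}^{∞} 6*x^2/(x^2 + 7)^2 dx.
Let f(z) = 6*z^2/(z^2 + 7)^2. The denominator has no real zeros and deg Q - deg P = 2 ≥ 2, so the integral of f over the upper semicircle |z| = R tends to 0 as R → ∞. Closing the contour in the upper half-plane,
  ∫_{-∞}^{∞} f(x) dx = 2πi · Σ Res(f, z_k)  over the poles with Im z_k > 0.

Zeros of the denominator: z^2 + 7 = 0 gives z = ±sqrt(7)*I.
Upper half-plane: z = sqrt(7)*I (a pole of order 2).

Write f(z) = g(z)/(z - sqrt(7)*I)^2 with g(z) = 6*z^2/(z + sqrt(7)*I)^2. For a double pole, Res(f, z₀) = g'(z₀):
  g'(z) = 12*sqrt(7)*I*z/(z + sqrt(7)*I)^3
  Res(f, sqrt(7)*I) = g'(sqrt(7)*I) = -3*sqrt(7)*I/14

∫_{-∞}^{∞} f(x) dx = 2πi · (-3*sqrt(7)*I/14) = 3*sqrt(7)*pi/7

Final answer: 3*sqrt(7)*pi/7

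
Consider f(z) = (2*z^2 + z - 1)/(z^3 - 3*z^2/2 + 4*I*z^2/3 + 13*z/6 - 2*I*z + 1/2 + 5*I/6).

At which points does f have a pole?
The singularities of f are the zeros of the denominator. Factoring,
  z^3 - 3*z^2/2 + 4*I*z^2/3 + 13*z/6 - 2*I*z + 1/2 + 5*I/6 = (z + I/3)*(z - 1 - I)*(z - 1/2 + 2*I)
so the candidates are z = -I/3, z = 1 + I, z = 1/2 - 2*I.

Check the numerator P(z) = 2*z^2 + z - 1 at each one:
  P(-I/3) = -11/9 - I/3 ≠ 0, so z = -I/3 is a (simple) pole.
  P(1 + I) = 5*I ≠ 0, so z = 1 + I is a (simple) pole.
  P(1/2 - 2*I) = -8 - 6*I ≠ 0, so z = 1/2 - 2*I is a (simple) pole.

Poles of f: {-I/3, 1/2 - 2*I, 1 + I}

Final answer: {-I/3, 1/2 - 2*I, 1 + I}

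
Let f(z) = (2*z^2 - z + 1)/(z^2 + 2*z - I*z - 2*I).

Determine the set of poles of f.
The singularities of f are the zeros of the denominator. Factoring,
  z^2 + 2*z - I*z - 2*I = (z - I)*(z + 2)
so the candidates are z = I, z = -2.

Check the numerator P(z) = 2*z^2 - z + 1 at each one:
  P(I) = -1 - I ≠ 0, so z = I is a (simple) pole.
  P(-2) = 11 ≠ 0, so z = -2 is a (simple) pole.

Poles of f: {-2, I}

Final answer: {-2, I}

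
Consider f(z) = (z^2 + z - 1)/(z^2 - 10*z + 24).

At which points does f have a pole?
The singularities of f are the zeros of the denominator. Factoring,
  z^2 - 10*z + 24 = (z - 6)*(z - 4)
so the candidates are z = 6, z = 4.

Check the numerator P(z) = z^2 + z - 1 at each one:
  P(6) = 41 ≠ 0, so z = 6 is a (simple) pole.
  P(4) = 19 ≠ 0, so z = 4 is a (simple) pole.

Poles of f: {4, 6}

Final answer: {4, 6}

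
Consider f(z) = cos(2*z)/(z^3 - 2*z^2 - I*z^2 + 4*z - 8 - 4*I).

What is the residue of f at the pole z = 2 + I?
Write f(z) = P(z)/Q(z) with P(z) = cos(2*z) and Q(z) = z^3 - 2*z^2 - I*z^2 + 4*z - 8 - 4*I.
The denominator factors as Q(z) = (z + 2*I)*(z - 2 - I)*(z - 2*I), so z = 2 + I is a simple zero of Q and P is analytic there; z = 2 + I is therefore a simple pole and
  Res(f, z₀) = P(z₀)/Q'(z₀).

Q'(z) = 3*z^2 - 4*z - 2*I*z + 4, so Q'(2 + I) = 7 + 4*I.
P(2 + I) = cos(4 + 2*I).

Res(f, 2 + I) = (cos(4 + 2*I))/(7 + 4*I) = (7/65 - 4*I/65)*cos(4 + 2*I)

Final answer: (7/65 - 4*I/65)*cos(4 + 2*I)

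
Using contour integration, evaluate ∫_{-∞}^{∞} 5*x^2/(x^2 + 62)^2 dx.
5*sqrt(62)*pi/124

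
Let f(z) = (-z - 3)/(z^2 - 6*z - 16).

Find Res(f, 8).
Write f(z) = P(z)/Q(z) with P(z) = -z - 3 and Q(z) = z^2 - 6*z - 16.
The denominator factors as Q(z) = (z - 8)*(z + 2), so z = 8 is a simple zero of Q and P is analytic there; z = 8 is therefore a simple pole and
  Res(f, z₀) = P(z₀)/Q'(z₀).

Q'(z) = 2*z - 6, so Q'(8) = 10.
P(8) = -11.

Res(f, 8) = (-11)/(10) = -11/10

Final answer: -11/10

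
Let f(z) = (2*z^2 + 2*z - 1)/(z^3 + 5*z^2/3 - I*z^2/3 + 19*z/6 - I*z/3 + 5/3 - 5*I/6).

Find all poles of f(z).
The singularities of f are the zeros of the denominator. Factoring,
  z^3 + 5*z^2/3 - I*z^2/3 + 19*z/6 - I*z/3 + 5/3 - 5*I/6 = (z + 1/2 - 3*I/2)*(z + 2/3 - I/3)*(z + 1/2 + 3*I/2)
so the candidates are z = -1/2 + 3*I/2, z = -2/3 + I/3, z = -1/2 - 3*I/2.

Check the numerator P(z) = 2*z^2 + 2*z - 1 at each one:
  P(-1/2 + 3*I/2) = -6 ≠ 0, so z = -1/2 + 3*I/2 is a (simple) pole.
  P(-2/3 + I/3) = -5/3 - 2*I/9 ≠ 0, so z = -2/3 + I/3 is a (simple) pole.
  P(-1/2 - 3*I/2) = -6 ≠ 0, so z = -1/2 - 3*I/2 is a (simple) pole.

Poles of f: {-2/3 + I/3, -1/2 - 3*I/2, -1/2 + 3*I/2}

Final answer: {-2/3 + I/3, -1/2 - 3*I/2, -1/2 + 3*I/2}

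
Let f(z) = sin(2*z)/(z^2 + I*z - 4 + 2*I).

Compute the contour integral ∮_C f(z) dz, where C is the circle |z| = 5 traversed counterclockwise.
By the residue theorem, ∮_C f(z) dz = 2πi · (sum of the residues of f at the poles inside |z| = 5).

The denominator factors as (z + 2)*(z - 2 + I), so the singularities of f are simple poles at z = -2, z = 2 - I.
  |-2|² = 4 < 25 = 5², so this pole is inside the contour.
  |2 - I|² = 5 < 25 = 5², so this pole is inside the contour.

With P(z) = sin(2*z) and Q(z) = z^2 + I*z - 4 + 2*I, each pole is simple, so Res(f, z₀) = P(z₀)/Q'(z₀) with Q'(z) = 2*z + I.
  Res(f, -2) = P(-2)/Q'(-2) = (-sin(4))/(-4 + I) = (4/17 + I/17)*sin(4)
  Res(f, 2 - I) = P(2 - I)/Q'(2 - I) = (sin(4 - 2*I))/(4 - I) = (4/17 + I/17)*sin(4 - 2*I)

Sum of residues inside C: (4/17 + I/17)*sin(4) + (4/17 + I/17)*sin(4 - 2*I)
∮_C f(z) dz = 2πi · ((4/17 + I/17)*sin(4) + (4/17 + I/17)*sin(4 - 2*I)) = pi*(-2/17 + 8*I/17)*sin(4 - 2*I) + pi*(-2/17 + 8*I/17)*sin(4)

Final answer: pi*(-2/17 + 8*I/17)*sin(4 - 2*I) + pi*(-2/17 + 8*I/17)*sin(4)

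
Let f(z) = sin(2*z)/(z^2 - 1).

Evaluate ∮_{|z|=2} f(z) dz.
By the residue theorem, ∮_C f(z) dz = 2πi · (sum of the residues of f at the poles inside |z| = 2).

The denominator factors as (z + 1)*(z - 1), so the singularities of f are simple poles at z = -1, z = 1.
  |-1|² = 1 < 4 = 2², so this pole is inside the contour.
  |1|² = 1 < 4 = 2², so this pole is inside the contour.

With P(z) = sin(2*z) and Q(z) = z^2 - 1, each pole is simple, so Res(f, z₀) = P(z₀)/Q'(z₀) with Q'(z) = 2*z.
  Res(f, -1) = P(-1)/Q'(-1) = (-sin(2))/(-2) = sin(2)/2
  Res(f, 1) = P(1)/Q'(1) = (sin(2))/(2) = sin(2)/2

Sum of residues inside C: sin(2)
∮_C f(z) dz = 2πi · (sin(2)) = 2*I*pi*sin(2)

Final answer: 2*I*pi*sin(2)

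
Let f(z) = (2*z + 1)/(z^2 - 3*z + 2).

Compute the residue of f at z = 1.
Write f(z) = P(z)/Q(z) with P(z) = 2*z + 1 and Q(z) = z^2 - 3*z + 2.
The denominator factors as Q(z) = (z - 1)*(z - 2), so z = 1 is a simple zero of Q and P is analytic there; z = 1 is therefore a simple pole and
  Res(f, z₀) = P(z₀)/Q'(z₀).

Q'(z) = 2*z - 3, so Q'(1) = -1.
P(1) = 3.

Res(f, 1) = (3)/(-1) = -3

Final answer: -3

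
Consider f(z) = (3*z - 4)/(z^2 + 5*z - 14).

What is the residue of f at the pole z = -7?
25/9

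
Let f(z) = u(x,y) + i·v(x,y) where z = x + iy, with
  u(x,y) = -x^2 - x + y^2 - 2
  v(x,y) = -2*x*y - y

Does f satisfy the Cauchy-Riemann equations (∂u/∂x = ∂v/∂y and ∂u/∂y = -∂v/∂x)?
∂u/∂x = -2*x - 1
∂v/∂y = -2*x - 1
∂u/∂y = 2*y
∂v/∂x = -2*y
∂u/∂x = ∂v/∂y and ∂u/∂y = -∂v/∂x hold identically; f is analytic.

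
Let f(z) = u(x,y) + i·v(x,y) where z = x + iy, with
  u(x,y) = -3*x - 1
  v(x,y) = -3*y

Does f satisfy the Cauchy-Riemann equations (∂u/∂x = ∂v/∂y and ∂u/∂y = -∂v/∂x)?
∂u/∂x = -3
∂v/∂y = -3
∂u/∂y = 0
∂v/∂x = 0
∂u/∂x = ∂v/∂y and ∂u/∂y = -∂v/∂x hold identically; f is analytic.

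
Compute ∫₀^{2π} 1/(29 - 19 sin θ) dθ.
sqrt(30)*pi/60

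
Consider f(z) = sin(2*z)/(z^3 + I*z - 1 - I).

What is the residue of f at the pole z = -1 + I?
-I*sin(2 - 2*I)/5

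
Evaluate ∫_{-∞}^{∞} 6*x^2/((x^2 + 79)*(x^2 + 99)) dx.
Let f(z) = 6*z^2/((z^2 + 79)*(z^2 + 99)). The denominator has no real zeros and deg Q - deg P = 2 ≥ 2, so the integral of f over the upper semicircle |z| = R tends to 0 as R → ∞. Closing the contour in the upper half-plane,
  ∫_{-∞}^{∞} f(x) dx = 2πi · Σ Res(f, z_k)  over the poles with Im z_k > 0.

Zeros of the denominator: z^2 + 99 = 0 gives z = ±3*sqrt(11)*I; z^2 + 79 = 0 gives z = ±sqrt(79)*I.
Upper half-plane: z = 3*sqrt(11)*I, z = sqrt(79)*I (simple).

Each pole is a simple zero of Q(z) = z^4 + 178*z^2 + 7821, so Res(f, z₀) = P(z₀)/Q'(z₀) with P(z) = 6*z^2, Q'(z) = 4*z^3 + 356*z:
  Res(f, 3*sqrt(11)*I) = (-594)/(-120*sqrt(11)*I) = -9*sqrt(11)*I/20
  Res(f, sqrt(79)*I) = (-474)/(40*sqrt(79)*I) = 3*sqrt(79)*I/20

Sum of residues: 3*I*(-3*sqrt(11) + sqrt(79))/20
∫_{-∞}^{∞} f(x) dx = 2πi · (3*I*(-3*sqrt(11) + sqrt(79))/20) = 3*pi*(-sqrt(79) + 3*sqrt(11))/10

Final answer: 3*pi*(-sqrt(79) + 3*sqrt(11))/10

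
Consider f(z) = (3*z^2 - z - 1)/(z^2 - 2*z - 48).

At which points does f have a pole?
The singularities of f are the zeros of the denominator. Factoring,
  z^2 - 2*z - 48 = (z - 8)*(z + 6)
so the candidates are z = 8, z = -6.

Check the numerator P(z) = 3*z^2 - z - 1 at each one:
  P(8) = 183 ≠ 0, so z = 8 is a (simple) pole.
  P(-6) = 113 ≠ 0, so z = -6 is a (simple) pole.

Poles of f: {-6, 8}

Final answer: {-6, 8}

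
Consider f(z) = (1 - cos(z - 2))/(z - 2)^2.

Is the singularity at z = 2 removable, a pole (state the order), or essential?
Let u = z - 2. The argument of cos is z - 2 = u, so
  f = (1 - cos(u))/u^2 = ((u)^2/2 - (u)^4/24 + ...)/u^2 = 1/2 - (1/24)*u^2 + ...
The Laurent expansion about u = 0 has no negative powers; equivalently lim_{z→2} f(z) = 1/2 exists and is finite.
So the singularity is removable.

Final answer: removable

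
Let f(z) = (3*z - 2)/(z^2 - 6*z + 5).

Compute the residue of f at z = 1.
Write f(z) = P(z)/Q(z) with P(z) = 3*z - 2 and Q(z) = z^2 - 6*z + 5.
The denominator factors as Q(z) = (z - 1)*(z - 5), so z = 1 is a simple zero of Q and P is analytic there; z = 1 is therefore a simple pole and
  Res(f, z₀) = P(z₀)/Q'(z₀).

Q'(z) = 2*z - 6, so Q'(1) = -4.
P(1) = 1.

Res(f, 1) = (1)/(-4) = -1/4

Final answer: -1/4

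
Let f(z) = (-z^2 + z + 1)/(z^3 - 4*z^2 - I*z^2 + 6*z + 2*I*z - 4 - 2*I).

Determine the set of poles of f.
The singularities of f are the zeros of the denominator. Factoring,
  z^3 - 4*z^2 - I*z^2 + 6*z + 2*I*z - 4 - 2*I = (z - 1 + I)*(z - 2 - I)*(z - 1 - I)
so the candidates are z = 1 - I, z = 2 + I, z = 1 + I.

Check the numerator P(z) = -z^2 + z + 1 at each one:
  P(1 - I) = 2 + I ≠ 0, so z = 1 - I is a (simple) pole.
  P(2 + I) = -3*I ≠ 0, so z = 2 + I is a (simple) pole.
  P(1 + I) = 2 - I ≠ 0, so z = 1 + I is a (simple) pole.

Poles of f: {1 - I, 1 + I, 2 + I}

Final answer: {1 - I, 1 + I, 2 + I}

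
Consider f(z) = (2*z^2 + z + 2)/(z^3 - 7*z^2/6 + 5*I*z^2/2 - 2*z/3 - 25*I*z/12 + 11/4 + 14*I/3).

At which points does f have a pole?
The singularities of f are the zeros of the denominator. Factoring,
  z^3 - 7*z^2/6 + 5*I*z^2/2 - 2*z/3 - 25*I*z/12 + 11/4 + 14*I/3 = (z - 3/2 + 2*I)*(z + 1 + 3*I/2)*(z - 2/3 - I)
so the candidates are z = 3/2 - 2*I, z = -1 - 3*I/2, z = 2/3 + I.

Check the numerator P(z) = 2*z^2 + z + 2 at each one:
  P(3/2 - 2*I) = -14*I ≠ 0, so z = 3/2 - 2*I is a (simple) pole.
  P(-1 - 3*I/2) = -3/2 + 9*I/2 ≠ 0, so z = -1 - 3*I/2 is a (simple) pole.
  P(2/3 + I) = 14/9 + 11*I/3 ≠ 0, so z = 2/3 + I is a (simple) pole.

Poles of f: {-1 - 3*I/2, 2/3 + I, 3/2 - 2*I}

Final answer: {-1 - 3*I/2, 2/3 + I, 3/2 - 2*I}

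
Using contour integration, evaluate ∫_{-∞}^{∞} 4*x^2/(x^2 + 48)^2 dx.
Let f(z) = 4*z^2/(z^2 + 48)^2. The denominator has no real zeros and deg Q - deg P = 2 ≥ 2, so the integral of f over the upper semicircle |z| = R tends to 0 as R → ∞. Closing the contour in the upper half-plane,
  ∫_{-∞}^{∞} f(x) dx = 2πi · Σ Res(f, z_k)  over the poles with Im z_k > 0.

Zeros of the denominator: z^2 + 48 = 0 gives z = ±4*sqrt(3)*I.
Upper half-plane: z = 4*sqrt(3)*I (a pole of order 2).

Write f(z) = g(z)/(z - 4*sqrt(3)*I)^2 with g(z) = 4*z^2/(z + 4*sqrt(3)*I)^2. For a double pole, Res(f, z₀) = g'(z₀):
  g'(z) = 32*sqrt(3)*I*z/(z + 4*sqrt(3)*I)^3
  Res(f, 4*sqrt(3)*I) = g'(4*sqrt(3)*I) = -sqrt(3)*I/12

∫_{-∞}^{∞} f(x) dx = 2πi · (-sqrt(3)*I/12) = sqrt(3)*pi/6

Final answer: sqrt(3)*pi/6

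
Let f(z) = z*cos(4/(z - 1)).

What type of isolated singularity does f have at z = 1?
essential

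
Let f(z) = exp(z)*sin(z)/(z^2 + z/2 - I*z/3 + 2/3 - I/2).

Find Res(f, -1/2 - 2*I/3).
(18/109 - 60*I/109)*exp(-1/2 - 2*I/3)*sin(1/2 + 2*I/3)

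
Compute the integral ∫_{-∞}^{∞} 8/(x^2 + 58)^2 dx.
Let f(z) = 8/(z^2 + 58)^2. The denominator has no real zeros and deg Q - deg P = 4 ≥ 2, so the integral of f over the upper semicircle |z| = R tends to 0 as R → ∞. Closing the contour in the upper half-plane,
  ∫_{-∞}^{∞} f(x) dx = 2πi · Σ Res(f, z_k)  over the poles with Im z_k > 0.

Zeros of the denominator: z^2 + 58 = 0 gives z = ±sqrt(58)*I.
Upper half-plane: z = sqrt(58)*I (a pole of order 2).

Write f(z) = g(z)/(z - sqrt(58)*I)^2 with g(z) = 8/(z + sqrt(58)*I)^2. For a double pole, Res(f, z₀) = g'(z₀):
  g'(z) = -16/(z + sqrt(58)*I)^3
  Res(f, sqrt(58)*I) = g'(sqrt(58)*I) = -sqrt(58)*I/1682

∫_{-∞}^{∞} f(x) dx = 2πi · (-sqrt(58)*I/1682) = sqrt(58)*pi/841

Final answer: sqrt(58)*pi/841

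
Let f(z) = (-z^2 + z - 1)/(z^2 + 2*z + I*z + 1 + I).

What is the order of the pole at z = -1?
Factor the denominator:
  z^2 + 2*z + I*z + 1 + I = (z + 1)*(z + 1 + I)

The numerator P(z) = -z^2 + z - 1 has P(-1) = -3 ≠ 0, so no factor of (z + 1) cancels.
Near z = -1 we can therefore write f(z) = g(z)/(z + 1) with g analytic at -1 and g(-1) ≠ 0 (g is the numerator divided by the remaining denominator factors).

Hence z = -1 is a pole of order 1.

Final answer: 1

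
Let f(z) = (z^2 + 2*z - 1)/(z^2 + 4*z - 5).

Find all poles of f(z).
{-5, 1}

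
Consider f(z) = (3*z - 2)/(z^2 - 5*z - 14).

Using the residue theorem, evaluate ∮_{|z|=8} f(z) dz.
6*I*pi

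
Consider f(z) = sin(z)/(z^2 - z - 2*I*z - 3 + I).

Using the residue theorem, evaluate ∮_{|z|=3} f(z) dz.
2*I*pi*sin(1 - I)/3 + 2*I*pi*sin(2 + I)/3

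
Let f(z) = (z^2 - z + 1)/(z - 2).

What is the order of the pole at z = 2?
Factor the denominator:
  z - 2 = (z - 2)

The numerator P(z) = z^2 - z + 1 has P(2) = 3 ≠ 0, so no factor of (z - 2) cancels.
Near z = 2 we can therefore write f(z) = g(z)/(z - 2) with g analytic at 2 and g(2) ≠ 0 (g is just the numerator).

Hence z = 2 is a pole of order 1.

Final answer: 1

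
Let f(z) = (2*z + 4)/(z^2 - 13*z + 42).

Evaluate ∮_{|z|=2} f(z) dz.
By the residue theorem, ∮_C f(z) dz = 2πi · (sum of the residues of f at the poles inside |z| = 2).

The denominator factors as (z - 6)*(z - 7), so the singularities of f are simple poles at z = 6, z = 7.
  |6|² = 36 > 4 = 2², so this pole is outside the contour.
  |7|² = 49 > 4 = 2², so this pole is outside the contour.

No pole lies inside the contour, so f is analytic on and inside C and the integral is 0 (Cauchy's theorem).

Final answer: 0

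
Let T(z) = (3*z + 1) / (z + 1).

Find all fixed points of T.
T(z) = z means 3*z + 1 = z*(z + 1), i.e.
  z^2 - 2*z - 1 = 0.
Discriminant: (-2)^2 - 4*(1)*(-1) = 8, so the roots are real.
  z = (2 ± sqrt(8))/(2*(1))
Fixed points: {1 - sqrt(2), 1 + sqrt(2)}

Final answer: {1 - sqrt(2), 1 + sqrt(2)}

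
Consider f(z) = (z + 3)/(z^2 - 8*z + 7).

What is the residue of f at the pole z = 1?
Write f(z) = P(z)/Q(z) with P(z) = z + 3 and Q(z) = z^2 - 8*z + 7.
The denominator factors as Q(z) = (z - 1)*(z - 7), so z = 1 is a simple zero of Q and P is analytic there; z = 1 is therefore a simple pole and
  Res(f, z₀) = P(z₀)/Q'(z₀).

Q'(z) = 2*z - 8, so Q'(1) = -6.
P(1) = 4.

Res(f, 1) = (4)/(-6) = -2/3

Final answer: -2/3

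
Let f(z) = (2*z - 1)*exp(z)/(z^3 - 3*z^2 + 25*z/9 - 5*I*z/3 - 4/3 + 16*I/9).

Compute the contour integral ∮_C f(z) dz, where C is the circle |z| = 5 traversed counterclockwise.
By the residue theorem, ∮_C f(z) dz = 2πi · (sum of the residues of f at the poles inside |z| = 5).

The denominator factors as (z - 1 - I/3)*(z + I)*(z - 2 - 2*I/3), so the singularities of f are simple poles at z = 1 + I/3, z = -I, z = 2 + 2*I/3.
  |1 + I/3|² = 10/9 < 25 = 5², so this pole is inside the contour.
  |-I|² = 1 < 25 = 5², so this pole is inside the contour.
  |2 + 2*I/3|² = 40/9 < 25 = 5², so this pole is inside the contour.

With P(z) = (2*z - 1)*exp(z) and Q(z) = z^3 - 3*z^2 + 25*z/9 - 5*I*z/3 - 4/3 + 16*I/9, each pole is simple, so Res(f, z₀) = P(z₀)/Q'(z₀) with Q'(z) = 3*z^2 - 6*z + 25/9 - 5*I/3.
  Res(f, 1 + I/3) = P(1 + I/3)/Q'(1 + I/3) = ((1 + 2*I/3)*exp(1 + I/3))/(-5/9 - 5*I/3) = (-27/50 + 21*I/50)*exp(1 + I/3)
  Res(f, -I) = P(-I)/Q'(-I) = ((-1 - 2*I)*exp(-I))/(-2/9 + 13*I/3) = (-684/1525 + 387*I/1525)*exp(-I)
  Res(f, 2 + 2*I/3) = P(2 + 2*I/3)/Q'(2 + 2*I/3) = ((3 + 4*I/3)*exp(2 + 2*I/3))/(13/9 + 7*I/3) = (603/610 - 411*I/610)*exp(2 + 2*I/3)

Sum of residues inside C: (-684/1525 + 387*I/1525)*exp(-I) + (-27/50 + 21*I/50)*exp(1 + I/3) + (603/610 - 411*I/610)*exp(2 + 2*I/3)
∮_C f(z) dz = 2πi · ((-684/1525 + 387*I/1525)*exp(-I) + (-27/50 + 21*I/50)*exp(1 + I/3) + (603/610 - 411*I/610)*exp(2 + 2*I/3)) = pi*(-21/25 - 27*I/25)*exp(1 + I/3) + pi*(-774/1525 - 1368*I/1525)*exp(-I) + pi*(411/305 + 603*I/305)*exp(2 + 2*I/3)

Final answer: pi*(-21/25 - 27*I/25)*exp(1 + I/3) + pi*(-774/1525 - 1368*I/1525)*exp(-I) + pi*(411/305 + 603*I/305)*exp(2 + 2*I/3)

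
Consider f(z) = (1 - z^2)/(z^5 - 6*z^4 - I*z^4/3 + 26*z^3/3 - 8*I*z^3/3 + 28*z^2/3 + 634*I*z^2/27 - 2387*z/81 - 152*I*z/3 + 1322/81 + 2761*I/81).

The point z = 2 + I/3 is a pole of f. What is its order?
Factor the denominator:
  z^5 - 6*z^4 - I*z^4/3 + 26*z^3/3 - 8*I*z^3/3 + 28*z^2/3 + 634*I*z^2/27 - 2387*z/81 - 152*I*z/3 + 1322/81 + 2761*I/81 = (z - 2 - I/3)^4*(z + 2 + I)

The numerator P(z) = 1 - z^2 has P(2 + I/3) = -26/9 - 4*I/3 ≠ 0, so no factor of (z - 2 - I/3) cancels.
Near z = 2 + I/3 we can therefore write f(z) = g(z)/(z - 2 - I/3)^4 with g analytic at 2 + I/3 and g(2 + I/3) ≠ 0 (g is the numerator divided by the remaining denominator factors).

Hence z = 2 + I/3 is a pole of order 4.

Final answer: 4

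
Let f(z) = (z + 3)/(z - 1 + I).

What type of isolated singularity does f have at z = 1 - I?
Write f(z) = g(z)/(z - 1 + I) with g(z) = z + 3.
g is entire and g(1 - I) = 4 - I ≠ 0, so no factor of (z - 1 + I) cancels: the Laurent expansion of f about z = 1 - I starts at the power -1, i.e. lim_{z→z₀} (z - z₀) f(z) = 4 - I is finite and nonzero.
So z = 1 - I is a pole of order 1.

Final answer: pole of order 1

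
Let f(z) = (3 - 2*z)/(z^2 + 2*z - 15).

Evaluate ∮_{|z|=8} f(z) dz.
By the residue theorem, ∮_C f(z) dz = 2πi · (sum of the residues of f at the poles inside |z| = 8).

The denominator factors as (z + 5)*(z - 3), so the singularities of f are simple poles at z = -5, z = 3.
  |-5|² = 25 < 64 = 8², so this pole is inside the contour.
  |3|² = 9 < 64 = 8², so this pole is inside the contour.

With P(z) = 3 - 2*z and Q(z) = z^2 + 2*z - 15, each pole is simple, so Res(f, z₀) = P(z₀)/Q'(z₀) with Q'(z) = 2*z + 2.
  Res(f, -5) = P(-5)/Q'(-5) = (13)/(-8) = -13/8
  Res(f, 3) = P(3)/Q'(3) = (-3)/(8) = -3/8

Sum of residues inside C: -2
∮_C f(z) dz = 2πi · (-2) = -4*I*pi

Final answer: -4*I*pi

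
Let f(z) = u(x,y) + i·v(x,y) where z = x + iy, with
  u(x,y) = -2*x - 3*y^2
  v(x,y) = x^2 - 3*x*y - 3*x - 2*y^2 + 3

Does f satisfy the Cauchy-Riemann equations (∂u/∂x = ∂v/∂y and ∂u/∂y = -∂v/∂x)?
∂u/∂x = -2
∂v/∂y = -3*x - 4*y
∂u/∂y = -6*y
∂v/∂x = 2*x - 3*y - 3
∂u/∂x ≠ ∂v/∂y and ∂u/∂y ≠ -∂v/∂x; the Cauchy-Riemann equations are not satisfied, so f is not analytic.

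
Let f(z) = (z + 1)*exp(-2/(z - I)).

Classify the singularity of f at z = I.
essential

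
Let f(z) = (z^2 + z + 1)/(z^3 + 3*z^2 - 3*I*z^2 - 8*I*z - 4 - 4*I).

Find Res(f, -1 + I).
Write f(z) = P(z)/Q(z) with P(z) = z^2 + z + 1 and Q(z) = z^3 + 3*z^2 - 3*I*z^2 - 8*I*z - 4 - 4*I.
The denominator factors as Q(z) = (z + 2)*(z + 1 - I)*(z - 2*I), so z = -1 + I is a simple zero of Q and P is analytic there; z = -1 + I is therefore a simple pole and
  Res(f, z₀) = P(z₀)/Q'(z₀).

Q'(z) = 3*z^2 + 6*z - 6*I*z - 8*I, so Q'(-1 + I) = -2*I.
P(-1 + I) = -I.

Res(f, -1 + I) = (-I)/(-2*I) = 1/2

Final answer: 1/2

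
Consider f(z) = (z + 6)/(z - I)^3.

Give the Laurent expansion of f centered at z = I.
Put w = z - (I), i.e. z = w + I. The denominator is w^3, so it suffices to rewrite the numerator in powers of w.

P(z) = z + 6
P(w + I) = 6 + I + w

Dividing each term by w^3:
  f = (6 + I)/w^3 + 1/w^2

Substituting back w = z - I:
  f(z) = (6 + I)/(z - I)^3 + 1/(z - I)^2

The series is finite because the numerator is a polynomial; the negative powers form the principal part.

Final answer: (6 + I)/(z - I)^3 + 1/(z - I)^2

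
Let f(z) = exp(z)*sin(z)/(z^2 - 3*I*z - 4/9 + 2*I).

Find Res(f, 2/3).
(12/97 + 27*I/97)*exp(2/3)*sin(2/3)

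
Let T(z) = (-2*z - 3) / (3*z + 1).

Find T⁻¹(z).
Set w = T(z) = (-2*z - 3) / (3*z + 1) and solve for z:
  w*(3*z + 1) = -2*z - 3
  w + z*(3*w + 2) + 3 = 0
  z*(3*w + 2) = -w - 3
  z = (w + 3)/(-3*w - 2)
Renaming the variable, T⁻¹(z) = (z + 3)/(-3*z - 2) = (-z - 3)/(3*z + 2).
(Check: ad - bc = 7 ≠ 0, so T is invertible.)

Final answer: (-z - 3)/(3*z + 2)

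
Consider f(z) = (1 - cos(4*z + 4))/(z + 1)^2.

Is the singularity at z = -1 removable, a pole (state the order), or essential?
Let u = z + 1. The argument of cos is 4*z + 4 = 4u, so
  f = (1 - cos(4u))/u^2 = ((4u)^2/2 - (4u)^4/24 + ...)/u^2 = 8 - (32/3)*u^2 + ...
The Laurent expansion about u = 0 has no negative powers; equivalently lim_{z→-1} f(z) = 8 exists and is finite.
So the singularity is removable.

Final answer: removable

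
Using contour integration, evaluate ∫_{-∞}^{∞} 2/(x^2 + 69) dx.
Let f(z) = 2/(z^2 + 69). The denominator has no real zeros and deg Q - deg P = 2 ≥ 2, so the integral of f over the upper semicircle |z| = R tends to 0 as R → ∞. Closing the contour in the upper half-plane,
  ∫_{-∞}^{∞} f(x) dx = 2πi · Σ Res(f, z_k)  over the poles with Im z_k > 0.

Zeros of the denominator: z^2 + 69 = 0 gives z = ±sqrt(69)*I.
Upper half-plane: z = sqrt(69)*I (simple).

Each pole is a simple zero of Q(z) = z^2 + 69, so Res(f, z₀) = P(z₀)/Q'(z₀) with P(z) = 2, Q'(z) = 2*z:
  Res(f, sqrt(69)*I) = (2)/(2*sqrt(69)*I) = -sqrt(69)*I/69

∫_{-∞}^{∞} f(x) dx = 2πi · (-sqrt(69)*I/69) = 2*sqrt(69)*pi/69

Final answer: 2*sqrt(69)*pi/69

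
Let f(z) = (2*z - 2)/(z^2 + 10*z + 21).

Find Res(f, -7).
Write f(z) = P(z)/Q(z) with P(z) = 2*z - 2 and Q(z) = z^2 + 10*z + 21.
The denominator factors as Q(z) = (z + 3)*(z + 7), so z = -7 is a simple zero of Q and P is analytic there; z = -7 is therefore a simple pole and
  Res(f, z₀) = P(z₀)/Q'(z₀).

Q'(z) = 2*z + 10, so Q'(-7) = -4.
P(-7) = -16.

Res(f, -7) = (-16)/(-4) = 4

Final answer: 4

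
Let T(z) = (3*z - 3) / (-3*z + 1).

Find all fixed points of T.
{-sqrt(10)/3 - 1/3, -1/3 + sqrt(10)/3}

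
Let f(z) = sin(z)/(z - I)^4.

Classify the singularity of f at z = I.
pole of order 4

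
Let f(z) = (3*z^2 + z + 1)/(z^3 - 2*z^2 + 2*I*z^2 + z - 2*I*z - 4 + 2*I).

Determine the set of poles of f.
{-2*I, I, 2 - I}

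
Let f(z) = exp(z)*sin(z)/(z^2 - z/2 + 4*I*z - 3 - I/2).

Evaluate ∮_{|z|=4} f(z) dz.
pi*(-16/17 + 4*I/17)*exp(1/2 - 3*I)*sin(1/2 - 3*I) + pi*(-4/17 - 16*I/17)*exp(-I)*sinh(1)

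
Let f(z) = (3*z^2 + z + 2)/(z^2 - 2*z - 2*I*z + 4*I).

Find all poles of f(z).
{2*I, 2}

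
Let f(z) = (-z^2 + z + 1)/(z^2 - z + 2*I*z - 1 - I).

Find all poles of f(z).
The singularities of f are the zeros of the denominator. Factoring,
  z^2 - z + 2*I*z - 1 - I = (z - 1 + I)*(z + I)
so the candidates are z = 1 - I, z = -I.

Check the numerator P(z) = -z^2 + z + 1 at each one:
  P(1 - I) = 2 + I ≠ 0, so z = 1 - I is a (simple) pole.
  P(-I) = 2 - I ≠ 0, so z = -I is a (simple) pole.

Poles of f: {-I, 1 - I}

Final answer: {-I, 1 - I}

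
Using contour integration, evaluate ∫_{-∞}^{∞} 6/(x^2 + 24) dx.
Let f(z) = 6/(z^2 + 24). The denominator has no real zeros and deg Q - deg P = 2 ≥ 2, so the integral of f over the upper semicircle |z| = R tends to 0 as R → ∞. Closing the contour in the upper half-plane,
  ∫_{-∞}^{∞} f(x) dx = 2πi · Σ Res(f, z_k)  over the poles with Im z_k > 0.

Zeros of the denominator: z^2 + 24 = 0 gives z = ±2*sqrt(6)*I.
Upper half-plane: z = 2*sqrt(6)*I (simple).

Each pole is a simple zero of Q(z) = z^2 + 24, so Res(f, z₀) = P(z₀)/Q'(z₀) with P(z) = 6, Q'(z) = 2*z:
  Res(f, 2*sqrt(6)*I) = (6)/(4*sqrt(6)*I) = -sqrt(6)*I/4

∫_{-∞}^{∞} f(x) dx = 2πi · (-sqrt(6)*I/4) = sqrt(6)*pi/2

Final answer: sqrt(6)*pi/2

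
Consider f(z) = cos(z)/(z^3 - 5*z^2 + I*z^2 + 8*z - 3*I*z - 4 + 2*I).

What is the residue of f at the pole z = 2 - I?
(-1/2 + I/2)*cos(2 - I)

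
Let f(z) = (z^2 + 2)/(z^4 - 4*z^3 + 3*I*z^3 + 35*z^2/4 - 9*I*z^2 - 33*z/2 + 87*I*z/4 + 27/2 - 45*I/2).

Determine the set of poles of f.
{-3*I, 1/2 + 2*I, 3/2, 2 - 2*I}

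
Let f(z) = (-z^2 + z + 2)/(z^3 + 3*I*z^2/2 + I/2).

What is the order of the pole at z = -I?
2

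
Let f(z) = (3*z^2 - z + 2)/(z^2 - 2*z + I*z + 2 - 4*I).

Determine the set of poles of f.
The singularities of f are the zeros of the denominator. Factoring,
  z^2 - 2*z + I*z + 2 - 4*I = (z - 2 - I)*(z + 2*I)
so the candidates are z = 2 + I, z = -2*I.

Check the numerator P(z) = 3*z^2 - z + 2 at each one:
  P(2 + I) = 9 + 11*I ≠ 0, so z = 2 + I is a (simple) pole.
  P(-2*I) = -10 + 2*I ≠ 0, so z = -2*I is a (simple) pole.

Poles of f: {-2*I, 2 + I}

Final answer: {-2*I, 2 + I}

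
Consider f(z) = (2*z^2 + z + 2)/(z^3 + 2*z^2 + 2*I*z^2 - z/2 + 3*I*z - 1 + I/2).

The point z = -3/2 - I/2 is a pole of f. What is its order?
Factor the denominator:
  z^3 + 2*z^2 + 2*I*z^2 - z/2 + 3*I*z - 1 + I/2 = (z + 3/2 + I/2)*(z + 1/2 + I/2)*(z + I)

The numerator P(z) = 2*z^2 + z + 2 has P(-3/2 - I/2) = 9/2 + 5*I/2 ≠ 0, so no factor of (z + 3/2 + I/2) cancels.
Near z = -3/2 - I/2 we can therefore write f(z) = g(z)/(z + 3/2 + I/2) with g analytic at -3/2 - I/2 and g(-3/2 - I/2) ≠ 0 (g is the numerator divided by the remaining denominator factors).

Hence z = -3/2 - I/2 is a pole of order 1.

Final answer: 1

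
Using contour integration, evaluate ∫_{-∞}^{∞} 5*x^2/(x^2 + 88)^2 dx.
5*sqrt(22)*pi/88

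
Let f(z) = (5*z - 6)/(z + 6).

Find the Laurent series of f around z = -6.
-36/(z + 6) + 5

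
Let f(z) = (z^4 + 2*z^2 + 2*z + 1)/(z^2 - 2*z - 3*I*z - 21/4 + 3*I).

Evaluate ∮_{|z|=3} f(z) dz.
By the residue theorem, ∮_C f(z) dz = 2πi · (sum of the residues of f at the poles inside |z| = 3).

The denominator factors as (z - 3 - 3*I/2)*(z + 1 - 3*I/2), so the singularities of f are simple poles at z = 3 + 3*I/2, z = -1 + 3*I/2.
  |3 + 3*I/2|² = 45/4 > 9 = 3², so this pole is outside the contour.
  |-1 + 3*I/2|² = 13/4 < 9 = 3², so this pole is inside the contour.

With P(z) = z^4 + 2*z^2 + 2*z + 1 and Q(z) = z^2 - 2*z - 3*I*z - 21/4 + 3*I, each pole is simple, so Res(f, z₀) = P(z₀)/Q'(z₀) with Q'(z) = 2*z - 2 - 3*I.
  Res(f, -1 + 3*I/2) = P(-1 + 3*I/2)/Q'(-1 + 3*I/2) = (-175/16 + 9*I/2)/(-4) = 175/64 - 9*I/8

∮_C f(z) dz = 2πi · (175/64 - 9*I/8) = pi*(9/4 + 175*I/32)

Final answer: pi*(9/4 + 175*I/32)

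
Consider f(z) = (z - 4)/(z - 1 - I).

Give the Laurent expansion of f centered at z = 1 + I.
Put w = z - (1 + I), i.e. z = w + 1 + I. The denominator is w, so it suffices to rewrite the numerator in powers of w.

P(z) = z - 4
P(w + 1 + I) = -3 + I + w

Dividing each term by w:
  f = (-3 + I)/w + 1

Substituting back w = z - 1 - I:
  f(z) = (-3 + I)/(z - 1 - I) + 1

The series is finite because the numerator is a polynomial; the negative powers form the principal part, and the coefficient of 1/(z - 1 - I) gives Res(f, 1 + I) = -3 + I.

Final answer: (-3 + I)/(z - 1 - I) + 1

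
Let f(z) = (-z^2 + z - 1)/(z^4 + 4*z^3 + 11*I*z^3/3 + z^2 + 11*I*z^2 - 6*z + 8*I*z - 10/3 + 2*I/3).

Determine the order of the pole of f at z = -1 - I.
Factor the denominator:
  z^4 + 4*z^3 + 11*I*z^3/3 + z^2 + 11*I*z^2 - 6*z + 8*I*z - 10/3 + 2*I/3 = (z + 1 + I)^3*(z + 1 + 2*I/3)

The numerator P(z) = -z^2 + z - 1 has P(-1 - I) = -2 - 3*I ≠ 0, so no factor of (z + 1 + I) cancels.
Near z = -1 - I we can therefore write f(z) = g(z)/(z + 1 + I)^3 with g analytic at -1 - I and g(-1 - I) ≠ 0 (g is the numerator divided by the remaining denominator factors).

Hence z = -1 - I is a pole of order 3.

Final answer: 3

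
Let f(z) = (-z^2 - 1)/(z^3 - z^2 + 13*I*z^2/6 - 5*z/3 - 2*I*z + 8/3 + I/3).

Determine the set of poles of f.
{-1 - I, 1 - 3*I/2, 1 + I/3}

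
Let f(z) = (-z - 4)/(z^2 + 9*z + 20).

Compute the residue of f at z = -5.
-1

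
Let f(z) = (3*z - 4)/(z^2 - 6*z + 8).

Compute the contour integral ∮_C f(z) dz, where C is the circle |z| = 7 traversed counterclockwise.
By the residue theorem, ∮_C f(z) dz = 2πi · (sum of the residues of f at the poles inside |z| = 7).

The denominator factors as (z - 2)*(z - 4), so the singularities of f are simple poles at z = 2, z = 4.
  |2|² = 4 < 49 = 7², so this pole is inside the contour.
  |4|² = 16 < 49 = 7², so this pole is inside the contour.

With P(z) = 3*z - 4 and Q(z) = z^2 - 6*z + 8, each pole is simple, so Res(f, z₀) = P(z₀)/Q'(z₀) with Q'(z) = 2*z - 6.
  Res(f, 2) = P(2)/Q'(2) = (2)/(-2) = -1
  Res(f, 4) = P(4)/Q'(4) = (8)/(2) = 4

Sum of residues inside C: 3
∮_C f(z) dz = 2πi · (3) = 6*I*pi

Final answer: 6*I*pi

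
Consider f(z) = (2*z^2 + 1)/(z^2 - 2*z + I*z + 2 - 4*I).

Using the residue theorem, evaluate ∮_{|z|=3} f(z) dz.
pi*(4 + 8*I)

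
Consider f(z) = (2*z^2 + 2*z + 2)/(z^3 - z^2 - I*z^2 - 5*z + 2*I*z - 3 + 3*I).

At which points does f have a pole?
{-1, -1 + I, 3}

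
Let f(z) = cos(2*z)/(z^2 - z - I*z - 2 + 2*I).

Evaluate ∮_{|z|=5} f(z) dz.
pi*(-1/5 + 3*I/5)*cos(4) + pi*(1/5 - 3*I/5)*cos(2 - 2*I)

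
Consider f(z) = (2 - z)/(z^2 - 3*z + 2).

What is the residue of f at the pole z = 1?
Write f(z) = P(z)/Q(z) with P(z) = 2 - z and Q(z) = z^2 - 3*z + 2.
The denominator factors as Q(z) = (z - 1)*(z - 2), so z = 1 is a simple zero of Q and P is analytic there; z = 1 is therefore a simple pole and
  Res(f, z₀) = P(z₀)/Q'(z₀).

Q'(z) = 2*z - 3, so Q'(1) = -1.
P(1) = 1.

Res(f, 1) = (1)/(-1) = -1

Final answer: -1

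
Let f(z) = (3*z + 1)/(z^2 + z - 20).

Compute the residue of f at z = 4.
Write f(z) = P(z)/Q(z) with P(z) = 3*z + 1 and Q(z) = z^2 + z - 20.
The denominator factors as Q(z) = (z + 5)*(z - 4), so z = 4 is a simple zero of Q and P is analytic there; z = 4 is therefore a simple pole and
  Res(f, z₀) = P(z₀)/Q'(z₀).

Q'(z) = 2*z + 1, so Q'(4) = 9.
P(4) = 13.

Res(f, 4) = (13)/(9) = 13/9

Final answer: 13/9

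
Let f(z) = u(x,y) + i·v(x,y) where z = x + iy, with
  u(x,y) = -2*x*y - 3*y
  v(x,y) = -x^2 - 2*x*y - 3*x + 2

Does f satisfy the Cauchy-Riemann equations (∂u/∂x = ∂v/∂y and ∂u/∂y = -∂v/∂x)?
∂u/∂x = -2*y
∂v/∂y = -2*x
∂u/∂y = -2*x - 3
∂v/∂x = -2*x - 2*y - 3
∂u/∂x ≠ ∂v/∂y and ∂u/∂y ≠ -∂v/∂x; the Cauchy-Riemann equations are not satisfied, so f is not analytic.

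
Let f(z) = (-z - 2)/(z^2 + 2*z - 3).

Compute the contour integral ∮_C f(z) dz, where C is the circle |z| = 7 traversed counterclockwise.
-2*I*pi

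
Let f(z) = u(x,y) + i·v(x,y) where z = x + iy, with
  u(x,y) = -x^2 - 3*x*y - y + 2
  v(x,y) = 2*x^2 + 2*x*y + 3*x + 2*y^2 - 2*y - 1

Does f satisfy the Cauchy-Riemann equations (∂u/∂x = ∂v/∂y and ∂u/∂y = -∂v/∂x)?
∂u/∂x = -2*x - 3*y
∂v/∂y = 2*x + 4*y - 2
∂u/∂y = -3*x - 1
∂v/∂x = 4*x + 2*y + 3
∂u/∂x ≠ ∂v/∂y and ∂u/∂y ≠ -∂v/∂x; the Cauchy-Riemann equations are not satisfied, so f is not analytic.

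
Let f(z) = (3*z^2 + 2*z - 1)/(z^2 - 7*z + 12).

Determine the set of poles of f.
The singularities of f are the zeros of the denominator. Factoring,
  z^2 - 7*z + 12 = (z - 3)*(z - 4)
so the candidates are z = 3, z = 4.

Check the numerator P(z) = 3*z^2 + 2*z - 1 at each one:
  P(3) = 32 ≠ 0, so z = 3 is a (simple) pole.
  P(4) = 55 ≠ 0, so z = 4 is a (simple) pole.

Poles of f: {3, 4}

Final answer: {3, 4}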